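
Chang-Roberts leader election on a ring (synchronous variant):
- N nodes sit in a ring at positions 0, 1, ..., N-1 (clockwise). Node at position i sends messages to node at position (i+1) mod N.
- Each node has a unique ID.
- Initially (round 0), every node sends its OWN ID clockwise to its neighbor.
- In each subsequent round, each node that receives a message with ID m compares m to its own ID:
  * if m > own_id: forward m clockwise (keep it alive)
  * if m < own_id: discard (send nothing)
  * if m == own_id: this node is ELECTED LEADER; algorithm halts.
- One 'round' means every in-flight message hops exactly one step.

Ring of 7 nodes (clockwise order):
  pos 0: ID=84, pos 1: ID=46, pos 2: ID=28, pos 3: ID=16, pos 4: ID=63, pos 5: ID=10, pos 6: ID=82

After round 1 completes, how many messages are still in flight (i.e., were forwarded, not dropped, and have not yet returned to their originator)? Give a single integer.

Round 1: pos1(id46) recv 84: fwd; pos2(id28) recv 46: fwd; pos3(id16) recv 28: fwd; pos4(id63) recv 16: drop; pos5(id10) recv 63: fwd; pos6(id82) recv 10: drop; pos0(id84) recv 82: drop
After round 1: 4 messages still in flight

Answer: 4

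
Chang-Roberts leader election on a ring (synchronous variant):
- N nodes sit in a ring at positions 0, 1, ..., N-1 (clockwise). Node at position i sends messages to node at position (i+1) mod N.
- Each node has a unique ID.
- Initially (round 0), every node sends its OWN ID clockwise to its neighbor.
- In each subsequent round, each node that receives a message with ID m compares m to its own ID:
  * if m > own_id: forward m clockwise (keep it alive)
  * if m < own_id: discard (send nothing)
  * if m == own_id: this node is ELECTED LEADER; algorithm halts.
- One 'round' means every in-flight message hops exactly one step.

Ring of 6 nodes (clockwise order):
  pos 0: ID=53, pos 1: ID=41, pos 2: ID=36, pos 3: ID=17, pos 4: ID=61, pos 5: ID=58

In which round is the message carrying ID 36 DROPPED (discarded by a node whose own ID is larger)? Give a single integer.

Answer: 2

Derivation:
Round 1: pos1(id41) recv 53: fwd; pos2(id36) recv 41: fwd; pos3(id17) recv 36: fwd; pos4(id61) recv 17: drop; pos5(id58) recv 61: fwd; pos0(id53) recv 58: fwd
Round 2: pos2(id36) recv 53: fwd; pos3(id17) recv 41: fwd; pos4(id61) recv 36: drop; pos0(id53) recv 61: fwd; pos1(id41) recv 58: fwd
Round 3: pos3(id17) recv 53: fwd; pos4(id61) recv 41: drop; pos1(id41) recv 61: fwd; pos2(id36) recv 58: fwd
Round 4: pos4(id61) recv 53: drop; pos2(id36) recv 61: fwd; pos3(id17) recv 58: fwd
Round 5: pos3(id17) recv 61: fwd; pos4(id61) recv 58: drop
Round 6: pos4(id61) recv 61: ELECTED
Message ID 36 originates at pos 2; dropped at pos 4 in round 2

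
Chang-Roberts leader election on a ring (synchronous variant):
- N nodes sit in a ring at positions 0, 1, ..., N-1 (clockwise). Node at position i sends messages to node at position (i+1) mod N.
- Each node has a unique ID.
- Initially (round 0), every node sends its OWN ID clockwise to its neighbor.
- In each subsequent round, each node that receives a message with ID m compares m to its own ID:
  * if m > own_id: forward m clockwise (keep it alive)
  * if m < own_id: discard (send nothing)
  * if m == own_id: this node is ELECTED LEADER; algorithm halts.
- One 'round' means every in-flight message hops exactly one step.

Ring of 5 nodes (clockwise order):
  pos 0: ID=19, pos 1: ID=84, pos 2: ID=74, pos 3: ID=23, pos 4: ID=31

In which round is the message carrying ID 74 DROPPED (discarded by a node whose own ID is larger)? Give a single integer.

Answer: 4

Derivation:
Round 1: pos1(id84) recv 19: drop; pos2(id74) recv 84: fwd; pos3(id23) recv 74: fwd; pos4(id31) recv 23: drop; pos0(id19) recv 31: fwd
Round 2: pos3(id23) recv 84: fwd; pos4(id31) recv 74: fwd; pos1(id84) recv 31: drop
Round 3: pos4(id31) recv 84: fwd; pos0(id19) recv 74: fwd
Round 4: pos0(id19) recv 84: fwd; pos1(id84) recv 74: drop
Round 5: pos1(id84) recv 84: ELECTED
Message ID 74 originates at pos 2; dropped at pos 1 in round 4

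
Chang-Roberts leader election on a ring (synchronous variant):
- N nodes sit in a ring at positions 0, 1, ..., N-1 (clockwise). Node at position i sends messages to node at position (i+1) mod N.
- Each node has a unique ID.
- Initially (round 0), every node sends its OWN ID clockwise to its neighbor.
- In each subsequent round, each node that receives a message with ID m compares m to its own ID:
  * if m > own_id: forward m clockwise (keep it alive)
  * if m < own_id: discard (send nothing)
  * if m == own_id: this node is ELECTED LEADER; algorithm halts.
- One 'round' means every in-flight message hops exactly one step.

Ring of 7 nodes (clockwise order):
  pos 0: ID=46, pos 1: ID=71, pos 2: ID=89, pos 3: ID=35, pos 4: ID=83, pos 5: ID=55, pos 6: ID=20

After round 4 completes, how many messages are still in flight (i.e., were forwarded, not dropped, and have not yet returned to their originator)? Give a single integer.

Round 1: pos1(id71) recv 46: drop; pos2(id89) recv 71: drop; pos3(id35) recv 89: fwd; pos4(id83) recv 35: drop; pos5(id55) recv 83: fwd; pos6(id20) recv 55: fwd; pos0(id46) recv 20: drop
Round 2: pos4(id83) recv 89: fwd; pos6(id20) recv 83: fwd; pos0(id46) recv 55: fwd
Round 3: pos5(id55) recv 89: fwd; pos0(id46) recv 83: fwd; pos1(id71) recv 55: drop
Round 4: pos6(id20) recv 89: fwd; pos1(id71) recv 83: fwd
After round 4: 2 messages still in flight

Answer: 2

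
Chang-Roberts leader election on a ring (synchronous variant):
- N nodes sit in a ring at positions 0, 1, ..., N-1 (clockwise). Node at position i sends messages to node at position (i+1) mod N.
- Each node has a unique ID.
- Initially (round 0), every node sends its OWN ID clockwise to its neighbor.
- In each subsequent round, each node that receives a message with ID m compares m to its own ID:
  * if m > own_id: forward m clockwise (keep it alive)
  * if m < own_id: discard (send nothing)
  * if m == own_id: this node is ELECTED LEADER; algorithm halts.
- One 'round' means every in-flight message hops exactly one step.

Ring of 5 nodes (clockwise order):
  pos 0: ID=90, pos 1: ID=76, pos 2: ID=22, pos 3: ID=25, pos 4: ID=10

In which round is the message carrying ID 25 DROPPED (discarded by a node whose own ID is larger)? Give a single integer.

Round 1: pos1(id76) recv 90: fwd; pos2(id22) recv 76: fwd; pos3(id25) recv 22: drop; pos4(id10) recv 25: fwd; pos0(id90) recv 10: drop
Round 2: pos2(id22) recv 90: fwd; pos3(id25) recv 76: fwd; pos0(id90) recv 25: drop
Round 3: pos3(id25) recv 90: fwd; pos4(id10) recv 76: fwd
Round 4: pos4(id10) recv 90: fwd; pos0(id90) recv 76: drop
Round 5: pos0(id90) recv 90: ELECTED
Message ID 25 originates at pos 3; dropped at pos 0 in round 2

Answer: 2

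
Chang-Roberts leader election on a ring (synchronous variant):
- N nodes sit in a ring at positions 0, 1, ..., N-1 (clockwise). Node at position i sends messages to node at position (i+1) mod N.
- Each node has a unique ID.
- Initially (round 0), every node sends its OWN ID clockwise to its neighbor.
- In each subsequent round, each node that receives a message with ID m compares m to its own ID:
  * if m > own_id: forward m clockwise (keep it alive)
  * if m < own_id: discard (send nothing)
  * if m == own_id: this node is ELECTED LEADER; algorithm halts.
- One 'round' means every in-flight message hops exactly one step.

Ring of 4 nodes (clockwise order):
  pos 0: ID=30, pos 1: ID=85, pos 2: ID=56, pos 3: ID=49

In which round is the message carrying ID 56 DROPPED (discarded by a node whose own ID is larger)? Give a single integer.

Round 1: pos1(id85) recv 30: drop; pos2(id56) recv 85: fwd; pos3(id49) recv 56: fwd; pos0(id30) recv 49: fwd
Round 2: pos3(id49) recv 85: fwd; pos0(id30) recv 56: fwd; pos1(id85) recv 49: drop
Round 3: pos0(id30) recv 85: fwd; pos1(id85) recv 56: drop
Round 4: pos1(id85) recv 85: ELECTED
Message ID 56 originates at pos 2; dropped at pos 1 in round 3

Answer: 3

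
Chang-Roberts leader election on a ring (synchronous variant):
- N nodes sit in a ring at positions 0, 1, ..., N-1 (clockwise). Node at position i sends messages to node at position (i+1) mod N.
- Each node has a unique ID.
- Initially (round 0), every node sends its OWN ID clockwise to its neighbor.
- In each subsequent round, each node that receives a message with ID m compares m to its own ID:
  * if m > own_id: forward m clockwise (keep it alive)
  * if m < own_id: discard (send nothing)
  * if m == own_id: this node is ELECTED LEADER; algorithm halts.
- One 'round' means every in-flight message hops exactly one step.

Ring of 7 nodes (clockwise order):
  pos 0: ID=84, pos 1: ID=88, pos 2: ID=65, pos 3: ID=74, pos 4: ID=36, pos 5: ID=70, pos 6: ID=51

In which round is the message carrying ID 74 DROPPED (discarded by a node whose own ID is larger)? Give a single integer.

Answer: 4

Derivation:
Round 1: pos1(id88) recv 84: drop; pos2(id65) recv 88: fwd; pos3(id74) recv 65: drop; pos4(id36) recv 74: fwd; pos5(id70) recv 36: drop; pos6(id51) recv 70: fwd; pos0(id84) recv 51: drop
Round 2: pos3(id74) recv 88: fwd; pos5(id70) recv 74: fwd; pos0(id84) recv 70: drop
Round 3: pos4(id36) recv 88: fwd; pos6(id51) recv 74: fwd
Round 4: pos5(id70) recv 88: fwd; pos0(id84) recv 74: drop
Round 5: pos6(id51) recv 88: fwd
Round 6: pos0(id84) recv 88: fwd
Round 7: pos1(id88) recv 88: ELECTED
Message ID 74 originates at pos 3; dropped at pos 0 in round 4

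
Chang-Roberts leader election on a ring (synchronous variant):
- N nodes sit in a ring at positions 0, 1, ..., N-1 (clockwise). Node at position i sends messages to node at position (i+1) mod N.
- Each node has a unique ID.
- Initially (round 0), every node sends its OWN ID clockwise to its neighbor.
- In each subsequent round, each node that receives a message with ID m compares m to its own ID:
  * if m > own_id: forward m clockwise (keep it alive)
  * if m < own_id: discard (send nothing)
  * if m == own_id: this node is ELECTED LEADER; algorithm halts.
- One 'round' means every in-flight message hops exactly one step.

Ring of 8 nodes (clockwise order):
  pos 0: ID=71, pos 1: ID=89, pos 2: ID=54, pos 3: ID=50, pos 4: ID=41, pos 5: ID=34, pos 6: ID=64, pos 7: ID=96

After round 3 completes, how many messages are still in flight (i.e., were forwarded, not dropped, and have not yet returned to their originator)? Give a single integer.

Answer: 3

Derivation:
Round 1: pos1(id89) recv 71: drop; pos2(id54) recv 89: fwd; pos3(id50) recv 54: fwd; pos4(id41) recv 50: fwd; pos5(id34) recv 41: fwd; pos6(id64) recv 34: drop; pos7(id96) recv 64: drop; pos0(id71) recv 96: fwd
Round 2: pos3(id50) recv 89: fwd; pos4(id41) recv 54: fwd; pos5(id34) recv 50: fwd; pos6(id64) recv 41: drop; pos1(id89) recv 96: fwd
Round 3: pos4(id41) recv 89: fwd; pos5(id34) recv 54: fwd; pos6(id64) recv 50: drop; pos2(id54) recv 96: fwd
After round 3: 3 messages still in flight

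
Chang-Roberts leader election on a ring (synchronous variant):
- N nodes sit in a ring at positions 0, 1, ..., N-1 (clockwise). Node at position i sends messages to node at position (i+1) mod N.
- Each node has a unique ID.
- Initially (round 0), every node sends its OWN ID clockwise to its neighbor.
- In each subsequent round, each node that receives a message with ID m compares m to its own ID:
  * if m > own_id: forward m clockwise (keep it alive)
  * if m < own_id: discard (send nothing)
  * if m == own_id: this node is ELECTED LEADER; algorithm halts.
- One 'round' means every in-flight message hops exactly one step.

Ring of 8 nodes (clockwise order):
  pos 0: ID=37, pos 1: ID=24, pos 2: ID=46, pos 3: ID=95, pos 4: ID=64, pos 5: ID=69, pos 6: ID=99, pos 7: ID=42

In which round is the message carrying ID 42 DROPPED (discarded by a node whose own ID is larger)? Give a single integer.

Answer: 3

Derivation:
Round 1: pos1(id24) recv 37: fwd; pos2(id46) recv 24: drop; pos3(id95) recv 46: drop; pos4(id64) recv 95: fwd; pos5(id69) recv 64: drop; pos6(id99) recv 69: drop; pos7(id42) recv 99: fwd; pos0(id37) recv 42: fwd
Round 2: pos2(id46) recv 37: drop; pos5(id69) recv 95: fwd; pos0(id37) recv 99: fwd; pos1(id24) recv 42: fwd
Round 3: pos6(id99) recv 95: drop; pos1(id24) recv 99: fwd; pos2(id46) recv 42: drop
Round 4: pos2(id46) recv 99: fwd
Round 5: pos3(id95) recv 99: fwd
Round 6: pos4(id64) recv 99: fwd
Round 7: pos5(id69) recv 99: fwd
Round 8: pos6(id99) recv 99: ELECTED
Message ID 42 originates at pos 7; dropped at pos 2 in round 3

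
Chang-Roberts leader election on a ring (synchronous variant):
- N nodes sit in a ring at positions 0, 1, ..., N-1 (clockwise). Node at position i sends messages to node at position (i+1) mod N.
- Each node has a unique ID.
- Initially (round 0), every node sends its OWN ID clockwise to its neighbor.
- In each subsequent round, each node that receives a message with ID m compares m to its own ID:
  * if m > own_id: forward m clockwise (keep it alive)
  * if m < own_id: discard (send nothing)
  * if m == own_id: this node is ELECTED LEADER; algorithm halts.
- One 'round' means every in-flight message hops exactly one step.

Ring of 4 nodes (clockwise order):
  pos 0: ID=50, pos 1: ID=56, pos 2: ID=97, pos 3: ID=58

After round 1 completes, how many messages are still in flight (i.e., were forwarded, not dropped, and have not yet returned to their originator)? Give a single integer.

Answer: 2

Derivation:
Round 1: pos1(id56) recv 50: drop; pos2(id97) recv 56: drop; pos3(id58) recv 97: fwd; pos0(id50) recv 58: fwd
After round 1: 2 messages still in flight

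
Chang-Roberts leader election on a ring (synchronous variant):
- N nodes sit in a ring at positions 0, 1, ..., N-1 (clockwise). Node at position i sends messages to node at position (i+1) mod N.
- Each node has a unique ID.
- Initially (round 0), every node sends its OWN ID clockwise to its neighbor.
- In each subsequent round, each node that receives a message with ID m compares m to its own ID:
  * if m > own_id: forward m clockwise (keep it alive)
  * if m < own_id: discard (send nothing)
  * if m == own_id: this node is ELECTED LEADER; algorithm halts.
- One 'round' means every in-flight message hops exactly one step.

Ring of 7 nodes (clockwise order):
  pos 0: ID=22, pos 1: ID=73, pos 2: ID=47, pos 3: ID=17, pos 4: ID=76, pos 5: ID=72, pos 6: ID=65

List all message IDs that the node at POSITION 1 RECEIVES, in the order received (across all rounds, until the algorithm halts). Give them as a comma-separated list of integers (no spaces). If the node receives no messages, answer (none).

Answer: 22,65,72,76

Derivation:
Round 1: pos1(id73) recv 22: drop; pos2(id47) recv 73: fwd; pos3(id17) recv 47: fwd; pos4(id76) recv 17: drop; pos5(id72) recv 76: fwd; pos6(id65) recv 72: fwd; pos0(id22) recv 65: fwd
Round 2: pos3(id17) recv 73: fwd; pos4(id76) recv 47: drop; pos6(id65) recv 76: fwd; pos0(id22) recv 72: fwd; pos1(id73) recv 65: drop
Round 3: pos4(id76) recv 73: drop; pos0(id22) recv 76: fwd; pos1(id73) recv 72: drop
Round 4: pos1(id73) recv 76: fwd
Round 5: pos2(id47) recv 76: fwd
Round 6: pos3(id17) recv 76: fwd
Round 7: pos4(id76) recv 76: ELECTED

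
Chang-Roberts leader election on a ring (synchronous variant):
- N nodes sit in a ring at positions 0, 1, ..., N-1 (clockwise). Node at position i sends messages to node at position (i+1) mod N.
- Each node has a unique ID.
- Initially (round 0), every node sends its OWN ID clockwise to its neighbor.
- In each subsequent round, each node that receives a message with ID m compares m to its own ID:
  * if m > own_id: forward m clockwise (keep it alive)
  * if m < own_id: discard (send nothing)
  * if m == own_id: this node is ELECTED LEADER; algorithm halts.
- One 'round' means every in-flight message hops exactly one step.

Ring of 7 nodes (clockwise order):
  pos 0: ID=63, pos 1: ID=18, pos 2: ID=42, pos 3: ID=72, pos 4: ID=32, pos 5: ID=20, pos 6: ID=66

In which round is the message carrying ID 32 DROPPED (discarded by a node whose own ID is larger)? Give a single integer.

Answer: 2

Derivation:
Round 1: pos1(id18) recv 63: fwd; pos2(id42) recv 18: drop; pos3(id72) recv 42: drop; pos4(id32) recv 72: fwd; pos5(id20) recv 32: fwd; pos6(id66) recv 20: drop; pos0(id63) recv 66: fwd
Round 2: pos2(id42) recv 63: fwd; pos5(id20) recv 72: fwd; pos6(id66) recv 32: drop; pos1(id18) recv 66: fwd
Round 3: pos3(id72) recv 63: drop; pos6(id66) recv 72: fwd; pos2(id42) recv 66: fwd
Round 4: pos0(id63) recv 72: fwd; pos3(id72) recv 66: drop
Round 5: pos1(id18) recv 72: fwd
Round 6: pos2(id42) recv 72: fwd
Round 7: pos3(id72) recv 72: ELECTED
Message ID 32 originates at pos 4; dropped at pos 6 in round 2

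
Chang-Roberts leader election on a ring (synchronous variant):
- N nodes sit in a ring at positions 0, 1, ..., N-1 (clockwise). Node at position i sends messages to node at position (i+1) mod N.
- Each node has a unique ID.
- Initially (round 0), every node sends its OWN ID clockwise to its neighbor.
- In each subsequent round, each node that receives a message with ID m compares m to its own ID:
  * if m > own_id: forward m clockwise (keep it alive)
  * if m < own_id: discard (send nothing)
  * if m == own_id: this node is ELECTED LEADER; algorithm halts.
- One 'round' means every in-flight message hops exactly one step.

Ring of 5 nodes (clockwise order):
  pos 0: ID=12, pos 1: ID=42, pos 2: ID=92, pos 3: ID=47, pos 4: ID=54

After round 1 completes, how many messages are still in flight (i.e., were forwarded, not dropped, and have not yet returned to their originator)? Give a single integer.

Round 1: pos1(id42) recv 12: drop; pos2(id92) recv 42: drop; pos3(id47) recv 92: fwd; pos4(id54) recv 47: drop; pos0(id12) recv 54: fwd
After round 1: 2 messages still in flight

Answer: 2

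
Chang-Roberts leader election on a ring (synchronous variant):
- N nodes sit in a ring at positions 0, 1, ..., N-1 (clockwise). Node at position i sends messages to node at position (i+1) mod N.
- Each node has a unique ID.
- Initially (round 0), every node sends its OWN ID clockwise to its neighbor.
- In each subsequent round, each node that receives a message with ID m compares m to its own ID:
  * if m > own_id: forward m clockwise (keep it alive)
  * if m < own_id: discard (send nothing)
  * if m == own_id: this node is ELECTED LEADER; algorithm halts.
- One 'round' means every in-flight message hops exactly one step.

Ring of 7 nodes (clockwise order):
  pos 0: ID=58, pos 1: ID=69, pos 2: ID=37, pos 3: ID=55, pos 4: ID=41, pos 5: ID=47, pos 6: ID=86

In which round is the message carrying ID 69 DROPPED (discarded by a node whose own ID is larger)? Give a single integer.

Round 1: pos1(id69) recv 58: drop; pos2(id37) recv 69: fwd; pos3(id55) recv 37: drop; pos4(id41) recv 55: fwd; pos5(id47) recv 41: drop; pos6(id86) recv 47: drop; pos0(id58) recv 86: fwd
Round 2: pos3(id55) recv 69: fwd; pos5(id47) recv 55: fwd; pos1(id69) recv 86: fwd
Round 3: pos4(id41) recv 69: fwd; pos6(id86) recv 55: drop; pos2(id37) recv 86: fwd
Round 4: pos5(id47) recv 69: fwd; pos3(id55) recv 86: fwd
Round 5: pos6(id86) recv 69: drop; pos4(id41) recv 86: fwd
Round 6: pos5(id47) recv 86: fwd
Round 7: pos6(id86) recv 86: ELECTED
Message ID 69 originates at pos 1; dropped at pos 6 in round 5

Answer: 5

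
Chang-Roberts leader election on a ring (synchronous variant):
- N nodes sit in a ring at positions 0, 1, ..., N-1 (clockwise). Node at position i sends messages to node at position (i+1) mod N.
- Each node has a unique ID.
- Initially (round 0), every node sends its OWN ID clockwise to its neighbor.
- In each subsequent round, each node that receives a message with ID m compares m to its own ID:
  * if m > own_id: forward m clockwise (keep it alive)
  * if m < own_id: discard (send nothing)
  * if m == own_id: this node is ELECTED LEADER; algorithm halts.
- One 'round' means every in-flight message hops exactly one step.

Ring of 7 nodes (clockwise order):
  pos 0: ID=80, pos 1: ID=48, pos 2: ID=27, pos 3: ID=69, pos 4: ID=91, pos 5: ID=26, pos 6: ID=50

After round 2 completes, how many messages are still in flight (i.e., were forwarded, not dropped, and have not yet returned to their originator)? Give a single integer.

Round 1: pos1(id48) recv 80: fwd; pos2(id27) recv 48: fwd; pos3(id69) recv 27: drop; pos4(id91) recv 69: drop; pos5(id26) recv 91: fwd; pos6(id50) recv 26: drop; pos0(id80) recv 50: drop
Round 2: pos2(id27) recv 80: fwd; pos3(id69) recv 48: drop; pos6(id50) recv 91: fwd
After round 2: 2 messages still in flight

Answer: 2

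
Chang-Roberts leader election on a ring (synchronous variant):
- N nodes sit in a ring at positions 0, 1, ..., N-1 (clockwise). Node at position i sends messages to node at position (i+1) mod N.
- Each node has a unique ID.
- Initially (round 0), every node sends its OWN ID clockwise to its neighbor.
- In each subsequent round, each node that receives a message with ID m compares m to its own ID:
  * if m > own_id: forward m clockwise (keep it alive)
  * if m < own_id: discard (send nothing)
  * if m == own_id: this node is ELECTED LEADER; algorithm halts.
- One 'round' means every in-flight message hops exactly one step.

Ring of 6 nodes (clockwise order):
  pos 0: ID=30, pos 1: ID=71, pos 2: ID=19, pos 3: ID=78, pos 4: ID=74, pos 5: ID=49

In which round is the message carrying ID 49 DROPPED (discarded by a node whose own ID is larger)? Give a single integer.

Round 1: pos1(id71) recv 30: drop; pos2(id19) recv 71: fwd; pos3(id78) recv 19: drop; pos4(id74) recv 78: fwd; pos5(id49) recv 74: fwd; pos0(id30) recv 49: fwd
Round 2: pos3(id78) recv 71: drop; pos5(id49) recv 78: fwd; pos0(id30) recv 74: fwd; pos1(id71) recv 49: drop
Round 3: pos0(id30) recv 78: fwd; pos1(id71) recv 74: fwd
Round 4: pos1(id71) recv 78: fwd; pos2(id19) recv 74: fwd
Round 5: pos2(id19) recv 78: fwd; pos3(id78) recv 74: drop
Round 6: pos3(id78) recv 78: ELECTED
Message ID 49 originates at pos 5; dropped at pos 1 in round 2

Answer: 2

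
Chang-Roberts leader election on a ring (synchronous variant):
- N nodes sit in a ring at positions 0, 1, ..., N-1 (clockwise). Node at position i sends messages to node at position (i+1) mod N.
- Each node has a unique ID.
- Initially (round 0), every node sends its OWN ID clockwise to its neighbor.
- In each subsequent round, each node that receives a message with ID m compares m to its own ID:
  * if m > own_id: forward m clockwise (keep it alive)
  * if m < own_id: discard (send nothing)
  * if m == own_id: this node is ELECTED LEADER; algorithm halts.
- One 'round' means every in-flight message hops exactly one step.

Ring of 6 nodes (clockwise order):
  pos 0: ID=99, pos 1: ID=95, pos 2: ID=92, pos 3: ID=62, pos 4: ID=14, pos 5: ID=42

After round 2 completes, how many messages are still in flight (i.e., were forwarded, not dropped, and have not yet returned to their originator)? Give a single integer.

Round 1: pos1(id95) recv 99: fwd; pos2(id92) recv 95: fwd; pos3(id62) recv 92: fwd; pos4(id14) recv 62: fwd; pos5(id42) recv 14: drop; pos0(id99) recv 42: drop
Round 2: pos2(id92) recv 99: fwd; pos3(id62) recv 95: fwd; pos4(id14) recv 92: fwd; pos5(id42) recv 62: fwd
After round 2: 4 messages still in flight

Answer: 4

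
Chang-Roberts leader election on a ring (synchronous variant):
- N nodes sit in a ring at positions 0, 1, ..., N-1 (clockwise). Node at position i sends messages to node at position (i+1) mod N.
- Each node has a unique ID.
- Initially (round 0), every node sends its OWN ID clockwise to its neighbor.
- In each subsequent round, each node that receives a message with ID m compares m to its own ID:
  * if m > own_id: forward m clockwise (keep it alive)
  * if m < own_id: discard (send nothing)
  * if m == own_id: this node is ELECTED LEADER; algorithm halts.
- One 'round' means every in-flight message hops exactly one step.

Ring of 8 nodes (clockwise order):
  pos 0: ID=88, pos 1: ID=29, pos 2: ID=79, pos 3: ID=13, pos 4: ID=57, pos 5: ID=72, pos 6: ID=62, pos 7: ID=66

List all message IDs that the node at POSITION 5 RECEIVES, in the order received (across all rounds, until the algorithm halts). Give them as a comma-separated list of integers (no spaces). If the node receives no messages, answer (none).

Answer: 57,79,88

Derivation:
Round 1: pos1(id29) recv 88: fwd; pos2(id79) recv 29: drop; pos3(id13) recv 79: fwd; pos4(id57) recv 13: drop; pos5(id72) recv 57: drop; pos6(id62) recv 72: fwd; pos7(id66) recv 62: drop; pos0(id88) recv 66: drop
Round 2: pos2(id79) recv 88: fwd; pos4(id57) recv 79: fwd; pos7(id66) recv 72: fwd
Round 3: pos3(id13) recv 88: fwd; pos5(id72) recv 79: fwd; pos0(id88) recv 72: drop
Round 4: pos4(id57) recv 88: fwd; pos6(id62) recv 79: fwd
Round 5: pos5(id72) recv 88: fwd; pos7(id66) recv 79: fwd
Round 6: pos6(id62) recv 88: fwd; pos0(id88) recv 79: drop
Round 7: pos7(id66) recv 88: fwd
Round 8: pos0(id88) recv 88: ELECTED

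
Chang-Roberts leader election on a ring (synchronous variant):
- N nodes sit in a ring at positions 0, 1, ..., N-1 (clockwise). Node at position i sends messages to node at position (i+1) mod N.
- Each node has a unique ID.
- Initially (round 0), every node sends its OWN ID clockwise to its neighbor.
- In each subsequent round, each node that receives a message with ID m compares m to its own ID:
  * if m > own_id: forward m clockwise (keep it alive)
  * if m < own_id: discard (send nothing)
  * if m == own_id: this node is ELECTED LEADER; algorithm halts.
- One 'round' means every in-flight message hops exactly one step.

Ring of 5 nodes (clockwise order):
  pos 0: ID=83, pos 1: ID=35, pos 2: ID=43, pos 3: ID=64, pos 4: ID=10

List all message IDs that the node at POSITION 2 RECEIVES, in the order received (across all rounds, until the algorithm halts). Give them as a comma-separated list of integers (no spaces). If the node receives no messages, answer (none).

Answer: 35,83

Derivation:
Round 1: pos1(id35) recv 83: fwd; pos2(id43) recv 35: drop; pos3(id64) recv 43: drop; pos4(id10) recv 64: fwd; pos0(id83) recv 10: drop
Round 2: pos2(id43) recv 83: fwd; pos0(id83) recv 64: drop
Round 3: pos3(id64) recv 83: fwd
Round 4: pos4(id10) recv 83: fwd
Round 5: pos0(id83) recv 83: ELECTED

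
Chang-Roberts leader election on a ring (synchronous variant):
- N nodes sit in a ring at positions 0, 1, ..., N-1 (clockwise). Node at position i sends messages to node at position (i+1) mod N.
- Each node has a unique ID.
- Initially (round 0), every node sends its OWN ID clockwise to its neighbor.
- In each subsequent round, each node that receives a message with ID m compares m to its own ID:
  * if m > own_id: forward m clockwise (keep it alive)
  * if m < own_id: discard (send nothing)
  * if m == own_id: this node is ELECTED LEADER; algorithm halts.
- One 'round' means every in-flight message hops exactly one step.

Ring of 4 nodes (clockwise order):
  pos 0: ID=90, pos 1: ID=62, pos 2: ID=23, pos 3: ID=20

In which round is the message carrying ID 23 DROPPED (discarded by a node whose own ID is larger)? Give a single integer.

Round 1: pos1(id62) recv 90: fwd; pos2(id23) recv 62: fwd; pos3(id20) recv 23: fwd; pos0(id90) recv 20: drop
Round 2: pos2(id23) recv 90: fwd; pos3(id20) recv 62: fwd; pos0(id90) recv 23: drop
Round 3: pos3(id20) recv 90: fwd; pos0(id90) recv 62: drop
Round 4: pos0(id90) recv 90: ELECTED
Message ID 23 originates at pos 2; dropped at pos 0 in round 2

Answer: 2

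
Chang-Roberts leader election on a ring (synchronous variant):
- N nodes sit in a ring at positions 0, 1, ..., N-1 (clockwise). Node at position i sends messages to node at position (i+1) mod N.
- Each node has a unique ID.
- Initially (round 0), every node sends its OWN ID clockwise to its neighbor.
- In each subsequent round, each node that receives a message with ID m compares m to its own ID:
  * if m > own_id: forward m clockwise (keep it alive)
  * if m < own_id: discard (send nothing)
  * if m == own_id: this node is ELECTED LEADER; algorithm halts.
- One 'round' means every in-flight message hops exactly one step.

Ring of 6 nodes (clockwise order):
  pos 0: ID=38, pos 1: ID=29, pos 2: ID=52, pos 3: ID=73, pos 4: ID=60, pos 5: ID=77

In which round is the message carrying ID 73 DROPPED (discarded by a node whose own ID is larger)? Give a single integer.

Round 1: pos1(id29) recv 38: fwd; pos2(id52) recv 29: drop; pos3(id73) recv 52: drop; pos4(id60) recv 73: fwd; pos5(id77) recv 60: drop; pos0(id38) recv 77: fwd
Round 2: pos2(id52) recv 38: drop; pos5(id77) recv 73: drop; pos1(id29) recv 77: fwd
Round 3: pos2(id52) recv 77: fwd
Round 4: pos3(id73) recv 77: fwd
Round 5: pos4(id60) recv 77: fwd
Round 6: pos5(id77) recv 77: ELECTED
Message ID 73 originates at pos 3; dropped at pos 5 in round 2

Answer: 2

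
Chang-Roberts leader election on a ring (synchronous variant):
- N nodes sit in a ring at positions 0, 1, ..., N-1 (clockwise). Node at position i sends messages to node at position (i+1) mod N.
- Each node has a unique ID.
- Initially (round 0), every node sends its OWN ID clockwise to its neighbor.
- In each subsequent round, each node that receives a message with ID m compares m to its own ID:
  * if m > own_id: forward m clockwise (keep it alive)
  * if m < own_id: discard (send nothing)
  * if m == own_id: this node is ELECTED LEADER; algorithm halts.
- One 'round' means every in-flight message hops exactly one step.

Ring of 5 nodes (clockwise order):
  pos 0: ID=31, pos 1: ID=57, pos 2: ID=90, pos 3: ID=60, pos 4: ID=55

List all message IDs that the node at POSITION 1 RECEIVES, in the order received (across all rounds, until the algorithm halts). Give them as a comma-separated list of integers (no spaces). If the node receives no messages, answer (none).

Answer: 31,55,60,90

Derivation:
Round 1: pos1(id57) recv 31: drop; pos2(id90) recv 57: drop; pos3(id60) recv 90: fwd; pos4(id55) recv 60: fwd; pos0(id31) recv 55: fwd
Round 2: pos4(id55) recv 90: fwd; pos0(id31) recv 60: fwd; pos1(id57) recv 55: drop
Round 3: pos0(id31) recv 90: fwd; pos1(id57) recv 60: fwd
Round 4: pos1(id57) recv 90: fwd; pos2(id90) recv 60: drop
Round 5: pos2(id90) recv 90: ELECTED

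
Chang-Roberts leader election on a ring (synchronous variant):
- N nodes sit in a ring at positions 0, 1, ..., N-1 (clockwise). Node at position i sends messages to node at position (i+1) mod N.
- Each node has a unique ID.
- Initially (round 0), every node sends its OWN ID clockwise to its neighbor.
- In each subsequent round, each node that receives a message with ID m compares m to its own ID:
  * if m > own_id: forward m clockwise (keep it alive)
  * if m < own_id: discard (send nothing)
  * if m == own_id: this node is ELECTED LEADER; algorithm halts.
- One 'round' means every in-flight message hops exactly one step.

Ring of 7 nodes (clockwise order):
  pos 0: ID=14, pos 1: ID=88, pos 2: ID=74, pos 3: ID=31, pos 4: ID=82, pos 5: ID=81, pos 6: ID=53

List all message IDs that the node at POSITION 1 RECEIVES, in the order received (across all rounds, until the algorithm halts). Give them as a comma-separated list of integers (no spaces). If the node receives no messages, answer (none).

Answer: 14,53,81,82,88

Derivation:
Round 1: pos1(id88) recv 14: drop; pos2(id74) recv 88: fwd; pos3(id31) recv 74: fwd; pos4(id82) recv 31: drop; pos5(id81) recv 82: fwd; pos6(id53) recv 81: fwd; pos0(id14) recv 53: fwd
Round 2: pos3(id31) recv 88: fwd; pos4(id82) recv 74: drop; pos6(id53) recv 82: fwd; pos0(id14) recv 81: fwd; pos1(id88) recv 53: drop
Round 3: pos4(id82) recv 88: fwd; pos0(id14) recv 82: fwd; pos1(id88) recv 81: drop
Round 4: pos5(id81) recv 88: fwd; pos1(id88) recv 82: drop
Round 5: pos6(id53) recv 88: fwd
Round 6: pos0(id14) recv 88: fwd
Round 7: pos1(id88) recv 88: ELECTED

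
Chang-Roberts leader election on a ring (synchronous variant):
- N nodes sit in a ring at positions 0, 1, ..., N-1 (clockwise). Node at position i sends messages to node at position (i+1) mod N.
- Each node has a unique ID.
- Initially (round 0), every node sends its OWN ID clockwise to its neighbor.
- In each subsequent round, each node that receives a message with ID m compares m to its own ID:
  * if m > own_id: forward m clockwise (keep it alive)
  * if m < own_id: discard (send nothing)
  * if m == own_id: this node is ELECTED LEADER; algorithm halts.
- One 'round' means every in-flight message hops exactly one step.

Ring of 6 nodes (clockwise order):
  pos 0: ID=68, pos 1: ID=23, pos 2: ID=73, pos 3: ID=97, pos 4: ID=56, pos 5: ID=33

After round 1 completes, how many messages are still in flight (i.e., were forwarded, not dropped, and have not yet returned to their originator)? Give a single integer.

Round 1: pos1(id23) recv 68: fwd; pos2(id73) recv 23: drop; pos3(id97) recv 73: drop; pos4(id56) recv 97: fwd; pos5(id33) recv 56: fwd; pos0(id68) recv 33: drop
After round 1: 3 messages still in flight

Answer: 3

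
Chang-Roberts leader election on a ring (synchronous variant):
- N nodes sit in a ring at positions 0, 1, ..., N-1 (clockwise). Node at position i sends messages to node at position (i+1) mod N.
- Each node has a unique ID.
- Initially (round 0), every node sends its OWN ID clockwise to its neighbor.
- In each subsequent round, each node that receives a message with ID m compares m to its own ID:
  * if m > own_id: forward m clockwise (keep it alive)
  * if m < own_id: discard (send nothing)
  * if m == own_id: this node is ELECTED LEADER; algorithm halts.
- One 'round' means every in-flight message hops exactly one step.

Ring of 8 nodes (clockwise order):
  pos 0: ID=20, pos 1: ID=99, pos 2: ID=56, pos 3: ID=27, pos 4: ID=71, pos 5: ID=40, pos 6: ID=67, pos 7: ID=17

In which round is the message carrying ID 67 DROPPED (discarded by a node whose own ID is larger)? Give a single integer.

Round 1: pos1(id99) recv 20: drop; pos2(id56) recv 99: fwd; pos3(id27) recv 56: fwd; pos4(id71) recv 27: drop; pos5(id40) recv 71: fwd; pos6(id67) recv 40: drop; pos7(id17) recv 67: fwd; pos0(id20) recv 17: drop
Round 2: pos3(id27) recv 99: fwd; pos4(id71) recv 56: drop; pos6(id67) recv 71: fwd; pos0(id20) recv 67: fwd
Round 3: pos4(id71) recv 99: fwd; pos7(id17) recv 71: fwd; pos1(id99) recv 67: drop
Round 4: pos5(id40) recv 99: fwd; pos0(id20) recv 71: fwd
Round 5: pos6(id67) recv 99: fwd; pos1(id99) recv 71: drop
Round 6: pos7(id17) recv 99: fwd
Round 7: pos0(id20) recv 99: fwd
Round 8: pos1(id99) recv 99: ELECTED
Message ID 67 originates at pos 6; dropped at pos 1 in round 3

Answer: 3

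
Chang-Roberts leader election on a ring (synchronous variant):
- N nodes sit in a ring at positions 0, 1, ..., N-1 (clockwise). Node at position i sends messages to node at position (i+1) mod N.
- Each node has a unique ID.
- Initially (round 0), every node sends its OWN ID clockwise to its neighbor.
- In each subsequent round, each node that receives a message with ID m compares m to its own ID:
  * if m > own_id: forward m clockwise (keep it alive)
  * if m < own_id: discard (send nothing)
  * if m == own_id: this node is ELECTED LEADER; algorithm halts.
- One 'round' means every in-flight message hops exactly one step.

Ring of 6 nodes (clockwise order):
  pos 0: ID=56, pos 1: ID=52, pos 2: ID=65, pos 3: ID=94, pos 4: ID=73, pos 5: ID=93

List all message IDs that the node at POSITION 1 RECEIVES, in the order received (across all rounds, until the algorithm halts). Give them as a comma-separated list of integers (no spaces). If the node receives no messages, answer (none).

Round 1: pos1(id52) recv 56: fwd; pos2(id65) recv 52: drop; pos3(id94) recv 65: drop; pos4(id73) recv 94: fwd; pos5(id93) recv 73: drop; pos0(id56) recv 93: fwd
Round 2: pos2(id65) recv 56: drop; pos5(id93) recv 94: fwd; pos1(id52) recv 93: fwd
Round 3: pos0(id56) recv 94: fwd; pos2(id65) recv 93: fwd
Round 4: pos1(id52) recv 94: fwd; pos3(id94) recv 93: drop
Round 5: pos2(id65) recv 94: fwd
Round 6: pos3(id94) recv 94: ELECTED

Answer: 56,93,94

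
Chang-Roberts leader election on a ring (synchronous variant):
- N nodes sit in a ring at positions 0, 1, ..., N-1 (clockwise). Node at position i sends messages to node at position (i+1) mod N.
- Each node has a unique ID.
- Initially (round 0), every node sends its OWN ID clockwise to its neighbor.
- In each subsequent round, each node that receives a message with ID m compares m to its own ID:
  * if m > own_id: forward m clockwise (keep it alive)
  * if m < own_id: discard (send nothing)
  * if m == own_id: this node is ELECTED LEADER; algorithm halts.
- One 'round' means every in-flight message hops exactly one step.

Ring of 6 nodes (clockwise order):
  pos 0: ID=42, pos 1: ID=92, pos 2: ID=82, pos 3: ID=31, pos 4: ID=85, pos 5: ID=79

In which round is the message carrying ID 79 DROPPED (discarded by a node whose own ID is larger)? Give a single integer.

Answer: 2

Derivation:
Round 1: pos1(id92) recv 42: drop; pos2(id82) recv 92: fwd; pos3(id31) recv 82: fwd; pos4(id85) recv 31: drop; pos5(id79) recv 85: fwd; pos0(id42) recv 79: fwd
Round 2: pos3(id31) recv 92: fwd; pos4(id85) recv 82: drop; pos0(id42) recv 85: fwd; pos1(id92) recv 79: drop
Round 3: pos4(id85) recv 92: fwd; pos1(id92) recv 85: drop
Round 4: pos5(id79) recv 92: fwd
Round 5: pos0(id42) recv 92: fwd
Round 6: pos1(id92) recv 92: ELECTED
Message ID 79 originates at pos 5; dropped at pos 1 in round 2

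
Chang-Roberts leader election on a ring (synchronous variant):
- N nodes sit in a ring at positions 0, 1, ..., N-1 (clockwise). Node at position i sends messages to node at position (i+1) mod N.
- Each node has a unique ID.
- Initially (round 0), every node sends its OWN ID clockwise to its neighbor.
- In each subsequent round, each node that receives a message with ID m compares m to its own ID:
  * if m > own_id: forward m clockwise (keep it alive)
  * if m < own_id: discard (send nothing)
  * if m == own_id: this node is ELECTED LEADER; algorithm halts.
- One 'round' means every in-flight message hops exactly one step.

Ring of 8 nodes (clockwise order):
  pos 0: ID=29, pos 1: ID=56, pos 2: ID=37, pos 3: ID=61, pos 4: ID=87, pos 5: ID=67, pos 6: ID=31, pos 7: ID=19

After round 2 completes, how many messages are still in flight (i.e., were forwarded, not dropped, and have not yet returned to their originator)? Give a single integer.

Round 1: pos1(id56) recv 29: drop; pos2(id37) recv 56: fwd; pos3(id61) recv 37: drop; pos4(id87) recv 61: drop; pos5(id67) recv 87: fwd; pos6(id31) recv 67: fwd; pos7(id19) recv 31: fwd; pos0(id29) recv 19: drop
Round 2: pos3(id61) recv 56: drop; pos6(id31) recv 87: fwd; pos7(id19) recv 67: fwd; pos0(id29) recv 31: fwd
After round 2: 3 messages still in flight

Answer: 3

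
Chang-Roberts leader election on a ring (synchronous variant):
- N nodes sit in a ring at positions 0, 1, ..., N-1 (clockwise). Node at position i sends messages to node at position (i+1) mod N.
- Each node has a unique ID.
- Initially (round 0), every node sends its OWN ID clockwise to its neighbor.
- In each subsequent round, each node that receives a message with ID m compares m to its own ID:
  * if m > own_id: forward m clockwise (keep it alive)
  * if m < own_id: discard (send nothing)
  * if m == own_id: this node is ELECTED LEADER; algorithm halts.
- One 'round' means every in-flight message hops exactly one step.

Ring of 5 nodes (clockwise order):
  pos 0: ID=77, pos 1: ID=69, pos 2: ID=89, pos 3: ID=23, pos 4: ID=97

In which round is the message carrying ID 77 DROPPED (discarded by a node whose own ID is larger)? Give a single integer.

Answer: 2

Derivation:
Round 1: pos1(id69) recv 77: fwd; pos2(id89) recv 69: drop; pos3(id23) recv 89: fwd; pos4(id97) recv 23: drop; pos0(id77) recv 97: fwd
Round 2: pos2(id89) recv 77: drop; pos4(id97) recv 89: drop; pos1(id69) recv 97: fwd
Round 3: pos2(id89) recv 97: fwd
Round 4: pos3(id23) recv 97: fwd
Round 5: pos4(id97) recv 97: ELECTED
Message ID 77 originates at pos 0; dropped at pos 2 in round 2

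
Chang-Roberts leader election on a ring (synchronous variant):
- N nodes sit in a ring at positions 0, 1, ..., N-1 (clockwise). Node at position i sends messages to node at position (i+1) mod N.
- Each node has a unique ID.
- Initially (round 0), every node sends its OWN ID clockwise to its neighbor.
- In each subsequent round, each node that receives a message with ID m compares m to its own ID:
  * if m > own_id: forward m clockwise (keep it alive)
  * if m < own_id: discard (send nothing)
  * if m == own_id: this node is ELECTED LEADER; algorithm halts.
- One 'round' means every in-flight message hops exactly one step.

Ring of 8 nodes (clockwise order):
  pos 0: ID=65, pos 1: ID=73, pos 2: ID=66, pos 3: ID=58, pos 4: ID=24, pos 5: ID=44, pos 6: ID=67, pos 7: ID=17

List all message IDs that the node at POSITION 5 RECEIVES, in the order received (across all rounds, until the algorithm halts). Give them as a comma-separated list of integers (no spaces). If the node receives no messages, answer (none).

Round 1: pos1(id73) recv 65: drop; pos2(id66) recv 73: fwd; pos3(id58) recv 66: fwd; pos4(id24) recv 58: fwd; pos5(id44) recv 24: drop; pos6(id67) recv 44: drop; pos7(id17) recv 67: fwd; pos0(id65) recv 17: drop
Round 2: pos3(id58) recv 73: fwd; pos4(id24) recv 66: fwd; pos5(id44) recv 58: fwd; pos0(id65) recv 67: fwd
Round 3: pos4(id24) recv 73: fwd; pos5(id44) recv 66: fwd; pos6(id67) recv 58: drop; pos1(id73) recv 67: drop
Round 4: pos5(id44) recv 73: fwd; pos6(id67) recv 66: drop
Round 5: pos6(id67) recv 73: fwd
Round 6: pos7(id17) recv 73: fwd
Round 7: pos0(id65) recv 73: fwd
Round 8: pos1(id73) recv 73: ELECTED

Answer: 24,58,66,73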